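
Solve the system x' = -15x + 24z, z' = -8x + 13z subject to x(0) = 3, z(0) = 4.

Coefficient matrix A = [[-15, 24], [-8, 13]].
Characteristic polynomial det(A - λI) = λ^2 + 2λ - 3 = 0.
Eigenvalues λ = -3, 1.
For λ=-3: (A-λI) row 1 is [-12, 24], so an eigenvector is (2, 1).
For λ=1: (A-λI) row 1 is [-16, 24], so an eigenvector is (-3, -2).
General solution: C_1e^(-3t)(2,1) + C_2e^(t)(-3,-2).
Applying x(0)=3, z(0)=4 gives C_1=-6, C_2=-5.

x(t) = 15e^(t) - 12e^(-3t), z(t) = 10e^(t) - 6e^(-3t)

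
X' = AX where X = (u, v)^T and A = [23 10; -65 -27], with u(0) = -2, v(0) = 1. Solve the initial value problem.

u(t) = -8e^(-2t)sin(5t) - 2e^(-2t)cos(5t), v(t) = 21e^(-2t)sin(5t) + e^(-2t)cos(5t)

Coefficient matrix A = [[23, 10], [-65, -27]].
Characteristic polynomial det(A - λI) = λ^2 + 4λ + 29 = 0.
Eigenvalues λ = -2 ± 5i (complex conjugate pair).
For λ=-2+5i: an eigenvector is (1,-2) - i(1,-3) = (1 - i, -2 + 3i).
A real fundamental pair from Re and Im of e^((-2+5i)t)v: X_1 = e^(-2t)(cos(5t)·(1,-2) + sin(5t)·(1,-3)), X_2 = e^(-2t)(sin(5t)·(1,-2) - cos(5t)·(1,-3)).
General solution: C_1X_1 + C_2X_2.
Applying u(0)=-2, v(0)=1 gives C_1=-5, C_2=-3.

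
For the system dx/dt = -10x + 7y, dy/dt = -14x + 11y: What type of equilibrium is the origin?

saddle

A = [[-10,7],[-14,11]]; det(A-λI) = λ^2 - λ - 12.
λ = 4, -3: opposite signs.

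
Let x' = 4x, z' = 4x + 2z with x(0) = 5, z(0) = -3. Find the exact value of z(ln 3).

693

A = [[4,0],[4,2]]; eigenvalues λ = 2, 4.
Eigenvectors: (0,1) for λ=2, (-1,-2) for λ=4.
From the initial condition, c_1 = -13, c_2 = -5.
z(ln 3) = (-13)(3^2)(1) + (-5)(3^4)(-2) = 693.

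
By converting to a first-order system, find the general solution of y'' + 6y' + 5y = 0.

Let x_1 = y, x_2 = y'. Then x_1' = x_2 and x_2' = -5x_1 - 6x_2.
A = [[0,1],[-5,-6]]; det(A-λI) = λ^2 + 6λ + 5.
Eigenvalues λ = -5, -1 with eigenvectors (1,-5), (1,-1).

y(t) = C_1e^(-5t) + C_2e^(-t)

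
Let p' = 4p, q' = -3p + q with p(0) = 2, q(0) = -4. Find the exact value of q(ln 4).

A = [[4,0],[-3,1]]; eigenvalues λ = 4, 1.
Eigenvectors: (1,-1) for λ=4, (0,1) for λ=1.
From the initial condition, c_1 = 2, c_2 = -2.
q(ln 4) = (2)(4^4)(-1) + (-2)(4^1)(1) = -520.

-520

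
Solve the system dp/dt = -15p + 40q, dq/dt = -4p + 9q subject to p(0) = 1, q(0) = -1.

p(t) = -13e^(-3t)sin(4t) + e^(-3t)cos(4t), q(t) = -4e^(-3t)sin(4t) - e^(-3t)cos(4t)

Coefficient matrix A = [[-15, 40], [-4, 9]].
Characteristic polynomial det(A - λI) = λ^2 + 6λ + 25 = 0.
Eigenvalues λ = -3 ± 4i (complex conjugate pair).
For λ=-3+4i: an eigenvector is (-3,-1) - i(-1,0) = (-3 + i, -1).
A real fundamental pair from Re and Im of e^((-3+4i)t)v: X_1 = e^(-3t)(cos(4t)·(-3,-1) + sin(4t)·(-1,0)), X_2 = e^(-3t)(sin(4t)·(-3,-1) - cos(4t)·(-1,0)).
General solution: C_1X_1 + C_2X_2.
Applying p(0)=1, q(0)=-1 gives C_1=1, C_2=4.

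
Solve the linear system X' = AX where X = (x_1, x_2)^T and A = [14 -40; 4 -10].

x_1(t) = -3C_1e^(2t)sin(4t) - C_1e^(2t)cos(4t) - C_2e^(2t)sin(4t) + 3C_2e^(2t)cos(4t), x_2(t) = -C_1e^(2t)sin(4t) + C_2e^(2t)cos(4t)

Coefficient matrix A = [[14, -40], [4, -10]].
Characteristic polynomial det(A - λI) = λ^2 - 4λ + 20 = 0.
Eigenvalues λ = 2 ± 4i (complex conjugate pair).
For λ=2+4i: an eigenvector is (-1,0) - i(-3,-1) = (-1 + 3i, 0 + i).
A real fundamental pair from Re and Im of e^((2+4i)t)v: X_1 = e^(2t)(cos(4t)·(-1,0) + sin(4t)·(-3,-1)), X_2 = e^(2t)(sin(4t)·(-1,0) - cos(4t)·(-3,-1)).
General solution: C_1X_1 + C_2X_2.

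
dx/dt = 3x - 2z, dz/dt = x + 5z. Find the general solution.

x(t) = -C_1e^(4t)sin(t) - C_1e^(4t)cos(t) - C_2e^(4t)sin(t) + C_2e^(4t)cos(t), z(t) = C_1e^(4t)cos(t) + C_2e^(4t)sin(t)

Coefficient matrix A = [[3, -2], [1, 5]].
Characteristic polynomial det(A - λI) = λ^2 - 8λ + 17 = 0.
Eigenvalues λ = 4 ± i (complex conjugate pair).
For λ=4+i: an eigenvector is (-1,1) - i(-1,0) = (-1 + i, 1).
A real fundamental pair from Re and Im of e^((4+i)t)v: X_1 = e^(4t)(cos(t)·(-1,1) + sin(t)·(-1,0)), X_2 = e^(4t)(sin(t)·(-1,1) - cos(t)·(-1,0)).
General solution: C_1X_1 + C_2X_2.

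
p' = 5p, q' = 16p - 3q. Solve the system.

p(t) = C_2e^(5t), q(t) = -C_1e^(-3t) + 2C_2e^(5t)

Coefficient matrix A = [[5, 0], [16, -3]].
Characteristic polynomial det(A - λI) = λ^2 - 2λ - 15 = 0.
Eigenvalues λ = -3, 5.
For λ=-3: (A-λI) row 1 is [8, 0], so an eigenvector is (0, -1).
For λ=5: (A-λI) row 2 is [16, -8], so an eigenvector is (1, 2).
General solution: C_1e^(-3t)(0,-1) + C_2e^(5t)(1,2).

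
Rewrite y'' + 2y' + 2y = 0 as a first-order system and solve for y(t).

y(t) = C_1e^(-t)cos(t) + C_2e^(-t)sin(t)

Let x_1 = y, x_2 = y'. Then x_1' = x_2 and x_2' = -2x_1 - 2x_2.
A = [[0,1],[-2,-2]]; det(A-λI) = λ^2 + 2λ + 2.
Eigenvalues λ = -1 ± i.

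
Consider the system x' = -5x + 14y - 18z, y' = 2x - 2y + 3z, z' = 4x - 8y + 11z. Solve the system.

x(t) = C_1e^(-t) + 2C_2e^(2t) - 4C_3e^(3t), y(t) = -C_1e^(-t) + C_2e^(2t) - C_3e^(3t), z(t) = -C_1e^(-t) + C_3e^(3t)

Coefficient matrix A = [[-5, 14, -18], [2, -2, 3], [4, -8, 11]].
det(A - λI) = 0 gives eigenvalues λ = -1, 2, 3.
For λ=-1: eigenvector (1,-1,-1).
For λ=2: eigenvector (2,1,0).
For λ=3: eigenvector (-4,-1,1).
General solution: C_1e^(-t)(1,-1,-1) + C_2e^(2t)(2,1,0) + C_3e^(3t)(-4,-1,1).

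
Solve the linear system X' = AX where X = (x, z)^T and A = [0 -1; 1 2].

x(t) = c_1e^(t) + c_2te^(t), z(t) = -c_1e^(t) - c_2te^(t) - c_2e^(t)

Coefficient matrix A = [[0, -1], [1, 2]].
Characteristic polynomial det(A - λI) = λ^2 - 2λ + 1 = 0.
Single eigenvalue λ = 1 with algebraic multiplicity 2.
Eigenvector v = (1,-1); generalized eigenvector w with (A-λI)w=v is (0,-1).
General solution: e^(t)[c_1·v + c_2·(t·v + w)].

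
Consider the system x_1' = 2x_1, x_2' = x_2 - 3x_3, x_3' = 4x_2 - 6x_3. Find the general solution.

Coefficient matrix A = [[2, 0, 0], [0, 1, -3], [0, 4, -6]].
det(A - λI) = 0 gives eigenvalues λ = -2, 2, -3.
For λ=-2: eigenvector (0,1,1).
For λ=2: eigenvector (1,0,0).
For λ=-3: eigenvector (0,3,4).
General solution: c_1e^(-2t)(0,1,1) + c_2e^(2t)(1,0,0) + c_3e^(-3t)(0,3,4).

x_1(t) = c_2e^(2t), x_2(t) = c_1e^(-2t) + 3c_3e^(-3t), x_3(t) = c_1e^(-2t) + 4c_3e^(-3t)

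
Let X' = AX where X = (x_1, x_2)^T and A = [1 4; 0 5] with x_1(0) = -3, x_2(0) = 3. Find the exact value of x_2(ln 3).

729

A = [[1,4],[0,5]]; eigenvalues λ = 1, 5.
Eigenvectors: (1,0) for λ=1, (-1,-1) for λ=5.
From the initial condition, c_1 = -6, c_2 = -3.
x_2(ln 3) = (-6)(3^1)(0) + (-3)(3^5)(-1) = 729.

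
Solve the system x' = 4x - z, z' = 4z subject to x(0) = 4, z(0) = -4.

x(t) = 4te^(4t) + 4e^(4t), z(t) = -4e^(4t)

Coefficient matrix A = [[4, -1], [0, 4]].
Characteristic polynomial det(A - λI) = λ^2 - 8λ + 16 = 0.
Single eigenvalue λ = 4 with algebraic multiplicity 2.
Eigenvector v = (1,0); generalized eigenvector w with (A-λI)w=v is (-2,-1).
General solution: e^(4t)[K_1·v + K_2·(t·v + w)].
Applying x(0)=4, z(0)=-4 gives K_1=12, K_2=4.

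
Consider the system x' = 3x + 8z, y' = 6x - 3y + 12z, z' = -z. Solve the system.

x(t) = c_1e^(3t) - 2c_3e^(-t), y(t) = c_1e^(3t) + c_2e^(-3t), z(t) = c_3e^(-t)

Coefficient matrix A = [[3, 0, 8], [6, -3, 12], [0, 0, -1]].
det(A - λI) = 0 gives eigenvalues λ = 3, -3, -1.
For λ=3: eigenvector (1,1,0).
For λ=-3: eigenvector (0,1,0).
For λ=-1: eigenvector (-2,0,1).
General solution: c_1e^(3t)(1,1,0) + c_2e^(-3t)(0,1,0) + c_3e^(-t)(-2,0,1).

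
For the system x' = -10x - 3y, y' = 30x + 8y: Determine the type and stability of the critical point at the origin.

stable spiral

A = [[-10,-3],[30,8]]; det(A-λI) = λ^2 + 2λ + 10.
λ = -1 ± 3i: negative real part.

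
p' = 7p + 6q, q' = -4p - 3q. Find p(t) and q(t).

p(t) = 3C_1e^(3t) - C_2e^(t), q(t) = -2C_1e^(3t) + C_2e^(t)

Coefficient matrix A = [[7, 6], [-4, -3]].
Characteristic polynomial det(A - λI) = λ^2 - 4λ + 3 = 0.
Eigenvalues λ = 3, 1.
For λ=3: (A-λI) row 1 is [4, 6], so an eigenvector is (3, -2).
For λ=1: (A-λI) row 1 is [6, 6], so an eigenvector is (-1, 1).
General solution: C_1e^(3t)(3,-2) + C_2e^(t)(-1,1).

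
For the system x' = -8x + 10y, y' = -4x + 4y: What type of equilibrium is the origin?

stable spiral

A = [[-8,10],[-4,4]]; det(A-λI) = λ^2 + 4λ + 8.
λ = -2 ± 2i: negative real part.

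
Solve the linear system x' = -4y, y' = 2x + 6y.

x(t) = -c_1e^(4t) - 2c_2e^(2t), y(t) = c_1e^(4t) + c_2e^(2t)

Coefficient matrix A = [[0, -4], [2, 6]].
Characteristic polynomial det(A - λI) = λ^2 - 6λ + 8 = 0.
Eigenvalues λ = 4, 2.
For λ=4: (A-λI) row 1 is [-4, -4], so an eigenvector is (-1, 1).
For λ=2: (A-λI) row 1 is [-2, -4], so an eigenvector is (-2, 1).
General solution: c_1e^(4t)(-1,1) + c_2e^(2t)(-2,1).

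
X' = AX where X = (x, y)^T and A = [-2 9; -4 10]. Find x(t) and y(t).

x(t) = -3K_1e^(4t) - 3K_2te^(4t) - K_2e^(4t), y(t) = -2K_1e^(4t) - 2K_2te^(4t) - K_2e^(4t)

Coefficient matrix A = [[-2, 9], [-4, 10]].
Characteristic polynomial det(A - λI) = λ^2 - 8λ + 16 = 0.
Single eigenvalue λ = 4 with algebraic multiplicity 2.
Eigenvector v = (-3,-2); generalized eigenvector w with (A-λI)w=v is (-1,-1).
General solution: e^(4t)[K_1·v + K_2·(t·v + w)].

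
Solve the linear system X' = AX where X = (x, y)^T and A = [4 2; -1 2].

Coefficient matrix A = [[4, 2], [-1, 2]].
Characteristic polynomial det(A - λI) = λ^2 - 6λ + 10 = 0.
Eigenvalues λ = 3 ± i (complex conjugate pair).
For λ=3+i: an eigenvector is (1,0) - i(1,-1) = (1 - i, 0 + i).
A real fundamental pair from Re and Im of e^((3+i)t)v: X_1 = e^(3t)(cos(t)·(1,0) + sin(t)·(1,-1)), X_2 = e^(3t)(sin(t)·(1,0) - cos(t)·(1,-1)).
General solution: K_1X_1 + K_2X_2.

x(t) = K_1e^(3t)sin(t) + K_1e^(3t)cos(t) + K_2e^(3t)sin(t) - K_2e^(3t)cos(t), y(t) = -K_1e^(3t)sin(t) + K_2e^(3t)cos(t)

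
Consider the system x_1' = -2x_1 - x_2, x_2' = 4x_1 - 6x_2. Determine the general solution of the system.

x_1(t) = -K_1e^(-4t) - K_2te^(-4t) - 2K_2e^(-4t), x_2(t) = -2K_1e^(-4t) - 2K_2te^(-4t) - 3K_2e^(-4t)

Coefficient matrix A = [[-2, -1], [4, -6]].
Characteristic polynomial det(A - λI) = λ^2 + 8λ + 16 = 0.
Single eigenvalue λ = -4 with algebraic multiplicity 2.
Eigenvector v = (-1,-2); generalized eigenvector w with (A-λI)w=v is (-2,-3).
General solution: e^(-4t)[K_1·v + K_2·(t·v + w)].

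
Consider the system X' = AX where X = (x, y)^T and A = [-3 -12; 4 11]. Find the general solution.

Coefficient matrix A = [[-3, -12], [4, 11]].
Characteristic polynomial det(A - λI) = λ^2 - 8λ + 15 = 0.
Eigenvalues λ = 5, 3.
For λ=5: (A-λI) row 1 is [-8, -12], so an eigenvector is (3, -2).
For λ=3: (A-λI) row 1 is [-6, -12], so an eigenvector is (2, -1).
General solution: c_1e^(5t)(3,-2) + c_2e^(3t)(2,-1).

x(t) = 3c_1e^(5t) + 2c_2e^(3t), y(t) = -2c_1e^(5t) - c_2e^(3t)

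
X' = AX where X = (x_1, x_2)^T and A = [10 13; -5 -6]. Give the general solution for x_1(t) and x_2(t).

Coefficient matrix A = [[10, 13], [-5, -6]].
Characteristic polynomial det(A - λI) = λ^2 - 4λ + 5 = 0.
Eigenvalues λ = 2 ± i (complex conjugate pair).
For λ=2+i: an eigenvector is (-3,2) - i(2,-1) = (-3 - 2i, 2 + i).
A real fundamental pair from Re and Im of e^((2+i)t)v: X_1 = e^(2t)(cos(t)·(-3,2) + sin(t)·(2,-1)), X_2 = e^(2t)(sin(t)·(-3,2) - cos(t)·(2,-1)).
General solution: C_1X_1 + C_2X_2.

x_1(t) = 2C_1e^(2t)sin(t) - 3C_1e^(2t)cos(t) - 3C_2e^(2t)sin(t) - 2C_2e^(2t)cos(t), x_2(t) = -C_1e^(2t)sin(t) + 2C_1e^(2t)cos(t) + 2C_2e^(2t)sin(t) + C_2e^(2t)cos(t)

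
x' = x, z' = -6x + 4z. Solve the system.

x(t) = -K_2e^(t), z(t) = K_1e^(4t) - 2K_2e^(t)

Coefficient matrix A = [[1, 0], [-6, 4]].
Characteristic polynomial det(A - λI) = λ^2 - 5λ + 4 = 0.
Eigenvalues λ = 4, 1.
For λ=4: (A-λI) row 1 is [-3, 0], so an eigenvector is (0, 1).
For λ=1: (A-λI) row 2 is [-6, 3], so an eigenvector is (-1, -2).
General solution: K_1e^(4t)(0,1) + K_2e^(t)(-1,-2).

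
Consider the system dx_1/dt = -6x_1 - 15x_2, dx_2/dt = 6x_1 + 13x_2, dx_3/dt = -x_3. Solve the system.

x_1(t) = -3C_1e^(4t) - 5C_3e^(3t), x_2(t) = 2C_1e^(4t) + 3C_3e^(3t), x_3(t) = C_2e^(-t)

Coefficient matrix A = [[-6, -15, 0], [6, 13, 0], [0, 0, -1]].
det(A - λI) = 0 gives eigenvalues λ = 4, -1, 3.
For λ=4: eigenvector (-3,2,0).
For λ=-1: eigenvector (0,0,1).
For λ=3: eigenvector (-5,3,0).
General solution: C_1e^(4t)(-3,2,0) + C_2e^(-t)(0,0,1) + C_3e^(3t)(-5,3,0).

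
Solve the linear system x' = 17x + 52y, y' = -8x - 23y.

x(t) = -2K_1e^(-3t)sin(4t) - 3K_1e^(-3t)cos(4t) - 3K_2e^(-3t)sin(4t) + 2K_2e^(-3t)cos(4t), y(t) = K_1e^(-3t)sin(4t) + K_1e^(-3t)cos(4t) + K_2e^(-3t)sin(4t) - K_2e^(-3t)cos(4t)

Coefficient matrix A = [[17, 52], [-8, -23]].
Characteristic polynomial det(A - λI) = λ^2 + 6λ + 25 = 0.
Eigenvalues λ = -3 ± 4i (complex conjugate pair).
For λ=-3+4i: an eigenvector is (-3,1) - i(-2,1) = (-3 + 2i, 1 - i).
A real fundamental pair from Re and Im of e^((-3+4i)t)v: X_1 = e^(-3t)(cos(4t)·(-3,1) + sin(4t)·(-2,1)), X_2 = e^(-3t)(sin(4t)·(-3,1) - cos(4t)·(-2,1)).
General solution: K_1X_1 + K_2X_2.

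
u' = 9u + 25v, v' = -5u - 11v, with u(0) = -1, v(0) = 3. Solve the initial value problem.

Coefficient matrix A = [[9, 25], [-5, -11]].
Characteristic polynomial det(A - λI) = λ^2 + 2λ + 26 = 0.
Eigenvalues λ = -1 ± 5i (complex conjugate pair).
For λ=-1+5i: an eigenvector is (1,0) - i(2,-1) = (1 - 2i, 0 + i).
A real fundamental pair from Re and Im of e^((-1+5i)t)v: X_1 = e^(-t)(cos(5t)·(1,0) + sin(5t)·(2,-1)), X_2 = e^(-t)(sin(5t)·(1,0) - cos(5t)·(2,-1)).
General solution: K_1X_1 + K_2X_2.
Applying u(0)=-1, v(0)=3 gives K_1=5, K_2=3.

u(t) = 13e^(-t)sin(5t) - e^(-t)cos(5t), v(t) = -5e^(-t)sin(5t) + 3e^(-t)cos(5t)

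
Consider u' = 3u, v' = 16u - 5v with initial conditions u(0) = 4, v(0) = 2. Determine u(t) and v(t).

Coefficient matrix A = [[3, 0], [16, -5]].
Characteristic polynomial det(A - λI) = λ^2 + 2λ - 15 = 0.
Eigenvalues λ = 3, -5.
For λ=3: (A-λI) row 2 is [16, -8], so an eigenvector is (-1, -2).
For λ=-5: (A-λI) row 1 is [8, 0], so an eigenvector is (0, 1).
General solution: K_1e^(3t)(-1,-2) + K_2e^(-5t)(0,1).
Applying u(0)=4, v(0)=2 gives K_1=-4, K_2=-6.

u(t) = 4e^(3t), v(t) = 8e^(3t) - 6e^(-5t)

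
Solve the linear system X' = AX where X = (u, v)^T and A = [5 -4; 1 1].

u(t) = -2c_1e^(3t) - 2c_2te^(3t) + c_2e^(3t), v(t) = -c_1e^(3t) - c_2te^(3t) + c_2e^(3t)

Coefficient matrix A = [[5, -4], [1, 1]].
Characteristic polynomial det(A - λI) = λ^2 - 6λ + 9 = 0.
Single eigenvalue λ = 3 with algebraic multiplicity 2.
Eigenvector v = (-2,-1); generalized eigenvector w with (A-λI)w=v is (1,1).
General solution: e^(3t)[c_1·v + c_2·(t·v + w)].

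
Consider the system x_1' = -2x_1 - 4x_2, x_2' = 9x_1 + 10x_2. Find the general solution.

Coefficient matrix A = [[-2, -4], [9, 10]].
Characteristic polynomial det(A - λI) = λ^2 - 8λ + 16 = 0.
Single eigenvalue λ = 4 with algebraic multiplicity 2.
Eigenvector v = (2,-3); generalized eigenvector w with (A-λI)w=v is (1,-2).
General solution: e^(4t)[C_1·v + C_2·(t·v + w)].

x_1(t) = 2C_1e^(4t) + 2C_2te^(4t) + C_2e^(4t), x_2(t) = -3C_1e^(4t) - 3C_2te^(4t) - 2C_2e^(4t)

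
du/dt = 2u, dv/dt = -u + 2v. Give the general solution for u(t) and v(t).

Coefficient matrix A = [[2, 0], [-1, 2]].
Characteristic polynomial det(A - λI) = λ^2 - 4λ + 4 = 0.
Single eigenvalue λ = 2 with algebraic multiplicity 2.
Eigenvector v = (0,1); generalized eigenvector w with (A-λI)w=v is (-1,2).
General solution: e^(2t)[K_1·v + K_2·(t·v + w)].

u(t) = -K_2e^(2t), v(t) = K_1e^(2t) + K_2te^(2t) + 2K_2e^(2t)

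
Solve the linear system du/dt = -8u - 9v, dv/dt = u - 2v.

u(t) = -3K_1e^(-5t) - 3K_2te^(-5t) - 2K_2e^(-5t), v(t) = K_1e^(-5t) + K_2te^(-5t) + K_2e^(-5t)

Coefficient matrix A = [[-8, -9], [1, -2]].
Characteristic polynomial det(A - λI) = λ^2 + 10λ + 25 = 0.
Single eigenvalue λ = -5 with algebraic multiplicity 2.
Eigenvector v = (-3,1); generalized eigenvector w with (A-λI)w=v is (-2,1).
General solution: e^(-5t)[K_1·v + K_2·(t·v + w)].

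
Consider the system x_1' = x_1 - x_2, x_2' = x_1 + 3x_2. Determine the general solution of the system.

x_1(t) = c_1e^(2t) + c_2te^(2t) + c_2e^(2t), x_2(t) = -c_1e^(2t) - c_2te^(2t) - 2c_2e^(2t)

Coefficient matrix A = [[1, -1], [1, 3]].
Characteristic polynomial det(A - λI) = λ^2 - 4λ + 4 = 0.
Single eigenvalue λ = 2 with algebraic multiplicity 2.
Eigenvector v = (1,-1); generalized eigenvector w with (A-λI)w=v is (1,-2).
General solution: e^(2t)[c_1·v + c_2·(t·v + w)].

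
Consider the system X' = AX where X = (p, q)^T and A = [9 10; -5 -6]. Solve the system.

p(t) = 2K_1e^(4t) + K_2e^(-t), q(t) = -K_1e^(4t) - K_2e^(-t)

Coefficient matrix A = [[9, 10], [-5, -6]].
Characteristic polynomial det(A - λI) = λ^2 - 3λ - 4 = 0.
Eigenvalues λ = 4, -1.
For λ=4: (A-λI) row 1 is [5, 10], so an eigenvector is (2, -1).
For λ=-1: (A-λI) row 1 is [10, 10], so an eigenvector is (1, -1).
General solution: K_1e^(4t)(2,-1) + K_2e^(-t)(1,-1).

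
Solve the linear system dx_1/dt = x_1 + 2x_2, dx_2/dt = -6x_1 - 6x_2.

x_1(t) = K_1e^(-3t) - 2K_2e^(-2t), x_2(t) = -2K_1e^(-3t) + 3K_2e^(-2t)

Coefficient matrix A = [[1, 2], [-6, -6]].
Characteristic polynomial det(A - λI) = λ^2 + 5λ + 6 = 0.
Eigenvalues λ = -3, -2.
For λ=-3: (A-λI) row 1 is [4, 2], so an eigenvector is (1, -2).
For λ=-2: (A-λI) row 1 is [3, 2], so an eigenvector is (-2, 3).
General solution: K_1e^(-3t)(1,-2) + K_2e^(-2t)(-2,3).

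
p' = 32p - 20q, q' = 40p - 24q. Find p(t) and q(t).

Coefficient matrix A = [[32, -20], [40, -24]].
Characteristic polynomial det(A - λI) = λ^2 - 8λ + 32 = 0.
Eigenvalues λ = 4 ± 4i (complex conjugate pair).
For λ=4+4i: an eigenvector is (-1,-1) - i(-2,-3) = (-1 + 2i, -1 + 3i).
A real fundamental pair from Re and Im of e^((4+4i)t)v: X_1 = e^(4t)(cos(4t)·(-1,-1) + sin(4t)·(-2,-3)), X_2 = e^(4t)(sin(4t)·(-1,-1) - cos(4t)·(-2,-3)).
General solution: c_1X_1 + c_2X_2.

p(t) = -2c_1e^(4t)sin(4t) - c_1e^(4t)cos(4t) - c_2e^(4t)sin(4t) + 2c_2e^(4t)cos(4t), q(t) = -3c_1e^(4t)sin(4t) - c_1e^(4t)cos(4t) - c_2e^(4t)sin(4t) + 3c_2e^(4t)cos(4t)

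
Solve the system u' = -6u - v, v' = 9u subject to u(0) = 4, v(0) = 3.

u(t) = -15te^(-3t) + 4e^(-3t), v(t) = 45te^(-3t) + 3e^(-3t)

Coefficient matrix A = [[-6, -1], [9, 0]].
Characteristic polynomial det(A - λI) = λ^2 + 6λ + 9 = 0.
Single eigenvalue λ = -3 with algebraic multiplicity 2.
Eigenvector v = (-1,3); generalized eigenvector w with (A-λI)w=v is (0,1).
General solution: e^(-3t)[K_1·v + K_2·(t·v + w)].
Applying u(0)=4, v(0)=3 gives K_1=-4, K_2=15.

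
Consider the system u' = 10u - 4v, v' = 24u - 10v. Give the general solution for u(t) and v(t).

Coefficient matrix A = [[10, -4], [24, -10]].
Characteristic polynomial det(A - λI) = λ^2 - 4 = 0.
Eigenvalues λ = -2, 2.
For λ=-2: (A-λI) row 1 is [12, -4], so an eigenvector is (1, 3).
For λ=2: (A-λI) row 1 is [8, -4], so an eigenvector is (1, 2).
General solution: C_1e^(-2t)(1,3) + C_2e^(2t)(1,2).

u(t) = C_1e^(-2t) + C_2e^(2t), v(t) = 3C_1e^(-2t) + 2C_2e^(2t)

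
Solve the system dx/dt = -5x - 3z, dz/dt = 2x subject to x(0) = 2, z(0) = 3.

Coefficient matrix A = [[-5, -3], [2, 0]].
Characteristic polynomial det(A - λI) = λ^2 + 5λ + 6 = 0.
Eigenvalues λ = -2, -3.
For λ=-2: (A-λI) row 1 is [-3, -3], so an eigenvector is (-1, 1).
For λ=-3: (A-λI) row 1 is [-2, -3], so an eigenvector is (3, -2).
General solution: K_1e^(-2t)(-1,1) + K_2e^(-3t)(3,-2).
Applying x(0)=2, z(0)=3 gives K_1=13, K_2=5.

x(t) = -13e^(-2t) + 15e^(-3t), z(t) = 13e^(-2t) - 10e^(-3t)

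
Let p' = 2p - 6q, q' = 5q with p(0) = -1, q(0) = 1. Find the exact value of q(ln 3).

243

A = [[2,-6],[0,5]]; eigenvalues λ = 2, 5.
Eigenvectors: (1,0) for λ=2, (-2,1) for λ=5.
From the initial condition, c_1 = 1, c_2 = 1.
q(ln 3) = (1)(3^2)(0) + (1)(3^5)(1) = 243.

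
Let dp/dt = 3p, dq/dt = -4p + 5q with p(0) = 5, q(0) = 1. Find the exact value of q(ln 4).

-8576

A = [[3,0],[-4,5]]; eigenvalues λ = 5, 3.
Eigenvectors: (0,-1) for λ=5, (1,2) for λ=3.
From the initial condition, c_1 = 9, c_2 = 5.
q(ln 4) = (9)(4^5)(-1) + (5)(4^3)(2) = -8576.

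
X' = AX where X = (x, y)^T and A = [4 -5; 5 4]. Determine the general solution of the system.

Coefficient matrix A = [[4, -5], [5, 4]].
Characteristic polynomial det(A - λI) = λ^2 - 8λ + 41 = 0.
Eigenvalues λ = 4 ± 5i (complex conjugate pair).
For λ=4+5i: an eigenvector is (0,1) - i(-1,0) = (0 + i, 1).
A real fundamental pair from Re and Im of e^((4+5i)t)v: X_1 = e^(4t)(cos(5t)·(0,1) + sin(5t)·(-1,0)), X_2 = e^(4t)(sin(5t)·(0,1) - cos(5t)·(-1,0)).
General solution: c_1X_1 + c_2X_2.

x(t) = -c_1e^(4t)sin(5t) + c_2e^(4t)cos(5t), y(t) = c_1e^(4t)cos(5t) + c_2e^(4t)sin(5t)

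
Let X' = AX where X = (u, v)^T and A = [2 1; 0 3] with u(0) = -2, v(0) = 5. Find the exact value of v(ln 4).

320

A = [[2,1],[0,3]]; eigenvalues λ = 3, 2.
Eigenvectors: (-1,-1) for λ=3, (1,0) for λ=2.
From the initial condition, c_1 = -5, c_2 = -7.
v(ln 4) = (-5)(4^3)(-1) + (-7)(4^2)(0) = 320.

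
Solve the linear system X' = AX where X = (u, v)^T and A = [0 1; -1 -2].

u(t) = c_1e^(-t) + c_2te^(-t) + 3c_2e^(-t), v(t) = -c_1e^(-t) - c_2te^(-t) - 2c_2e^(-t)

Coefficient matrix A = [[0, 1], [-1, -2]].
Characteristic polynomial det(A - λI) = λ^2 + 2λ + 1 = 0.
Single eigenvalue λ = -1 with algebraic multiplicity 2.
Eigenvector v = (1,-1); generalized eigenvector w with (A-λI)w=v is (3,-2).
General solution: e^(-t)[c_1·v + c_2·(t·v + w)].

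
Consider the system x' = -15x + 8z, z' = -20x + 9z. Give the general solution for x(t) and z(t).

Coefficient matrix A = [[-15, 8], [-20, 9]].
Characteristic polynomial det(A - λI) = λ^2 + 6λ + 25 = 0.
Eigenvalues λ = -3 ± 4i (complex conjugate pair).
For λ=-3+4i: an eigenvector is (1,2) - i(1,1) = (1 - i, 2 - i).
A real fundamental pair from Re and Im of e^((-3+4i)t)v: X_1 = e^(-3t)(cos(4t)·(1,2) + sin(4t)·(1,1)), X_2 = e^(-3t)(sin(4t)·(1,2) - cos(4t)·(1,1)).
General solution: c_1X_1 + c_2X_2.

x(t) = c_1e^(-3t)sin(4t) + c_1e^(-3t)cos(4t) + c_2e^(-3t)sin(4t) - c_2e^(-3t)cos(4t), z(t) = c_1e^(-3t)sin(4t) + 2c_1e^(-3t)cos(4t) + 2c_2e^(-3t)sin(4t) - c_2e^(-3t)cos(4t)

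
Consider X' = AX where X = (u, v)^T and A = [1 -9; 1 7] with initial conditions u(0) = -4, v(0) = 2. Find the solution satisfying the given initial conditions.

u(t) = -6te^(4t) - 4e^(4t), v(t) = 2te^(4t) + 2e^(4t)

Coefficient matrix A = [[1, -9], [1, 7]].
Characteristic polynomial det(A - λI) = λ^2 - 8λ + 16 = 0.
Single eigenvalue λ = 4 with algebraic multiplicity 2.
Eigenvector v = (3,-1); generalized eigenvector w with (A-λI)w=v is (-1,0).
General solution: e^(4t)[C_1·v + C_2·(t·v + w)].
Applying u(0)=-4, v(0)=2 gives C_1=-2, C_2=-2.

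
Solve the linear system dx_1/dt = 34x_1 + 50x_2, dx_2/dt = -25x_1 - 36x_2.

Coefficient matrix A = [[34, 50], [-25, -36]].
Characteristic polynomial det(A - λI) = λ^2 + 2λ + 26 = 0.
Eigenvalues λ = -1 ± 5i (complex conjugate pair).
For λ=-1+5i: an eigenvector is (1,-1) - i(-3,2) = (1 + 3i, -1 - 2i).
A real fundamental pair from Re and Im of e^((-1+5i)t)v: X_1 = e^(-t)(cos(5t)·(1,-1) + sin(5t)·(-3,2)), X_2 = e^(-t)(sin(5t)·(1,-1) - cos(5t)·(-3,2)).
General solution: c_1X_1 + c_2X_2.

x_1(t) = -3c_1e^(-t)sin(5t) + c_1e^(-t)cos(5t) + c_2e^(-t)sin(5t) + 3c_2e^(-t)cos(5t), x_2(t) = 2c_1e^(-t)sin(5t) - c_1e^(-t)cos(5t) - c_2e^(-t)sin(5t) - 2c_2e^(-t)cos(5t)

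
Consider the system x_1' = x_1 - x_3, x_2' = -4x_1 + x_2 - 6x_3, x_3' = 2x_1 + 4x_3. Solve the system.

x_1(t) = -K_1e^(3t) + K_3e^(2t), x_2(t) = -4K_1e^(3t) + K_2e^(t) + 2K_3e^(2t), x_3(t) = 2K_1e^(3t) - K_3e^(2t)

Coefficient matrix A = [[1, 0, -1], [-4, 1, -6], [2, 0, 4]].
det(A - λI) = 0 gives eigenvalues λ = 3, 1, 2.
For λ=3: eigenvector (-1,-4,2).
For λ=1: eigenvector (0,1,0).
For λ=2: eigenvector (1,2,-1).
General solution: K_1e^(3t)(-1,-4,2) + K_2e^(t)(0,1,0) + K_3e^(2t)(1,2,-1).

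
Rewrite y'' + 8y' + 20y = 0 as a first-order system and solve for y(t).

y(t) = K_1e^(-4t)cos(2t) + K_2e^(-4t)sin(2t)

Let x_1 = y, x_2 = y'. Then x_1' = x_2 and x_2' = -20x_1 - 8x_2.
A = [[0,1],[-20,-8]]; det(A-λI) = λ^2 + 8λ + 20.
Eigenvalues λ = -4 ± 2i.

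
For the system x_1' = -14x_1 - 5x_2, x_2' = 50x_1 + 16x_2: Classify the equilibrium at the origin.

unstable spiral

A = [[-14,-5],[50,16]]; det(A-λI) = λ^2 - 2λ + 26.
λ = 1 ± 5i: positive real part.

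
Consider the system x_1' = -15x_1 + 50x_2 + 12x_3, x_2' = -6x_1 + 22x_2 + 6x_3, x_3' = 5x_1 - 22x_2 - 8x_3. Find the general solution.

Coefficient matrix A = [[-15, 50, 12], [-6, 22, 6], [5, -22, -8]].
det(A - λI) = 0 gives eigenvalues λ = -3, -2, 4.
For λ=-3: eigenvector (1,0,1).
For λ=-2: eigenvector (-2,-1,2).
For λ=4: eigenvector (-2,-1,1).
General solution: K_1e^(-3t)(1,0,1) + K_2e^(-2t)(-2,-1,2) + K_3e^(4t)(-2,-1,1).

x_1(t) = K_1e^(-3t) - 2K_2e^(-2t) - 2K_3e^(4t), x_2(t) = -K_2e^(-2t) - K_3e^(4t), x_3(t) = K_1e^(-3t) + 2K_2e^(-2t) + K_3e^(4t)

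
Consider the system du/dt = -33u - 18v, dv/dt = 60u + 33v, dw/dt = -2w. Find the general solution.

u(t) = C_1e^(3t) + 3C_2e^(-3t), v(t) = -2C_1e^(3t) - 5C_2e^(-3t), w(t) = C_3e^(-2t)

Coefficient matrix A = [[-33, -18, 0], [60, 33, 0], [0, 0, -2]].
det(A - λI) = 0 gives eigenvalues λ = 3, -3, -2.
For λ=3: eigenvector (1,-2,0).
For λ=-3: eigenvector (3,-5,0).
For λ=-2: eigenvector (0,0,1).
General solution: C_1e^(3t)(1,-2,0) + C_2e^(-3t)(3,-5,0) + C_3e^(-2t)(0,0,1).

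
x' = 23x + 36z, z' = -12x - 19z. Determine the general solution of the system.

x(t) = -2C_1e^(5t) + 3C_2e^(-t), z(t) = C_1e^(5t) - 2C_2e^(-t)

Coefficient matrix A = [[23, 36], [-12, -19]].
Characteristic polynomial det(A - λI) = λ^2 - 4λ - 5 = 0.
Eigenvalues λ = 5, -1.
For λ=5: (A-λI) row 1 is [18, 36], so an eigenvector is (-2, 1).
For λ=-1: (A-λI) row 1 is [24, 36], so an eigenvector is (3, -2).
General solution: C_1e^(5t)(-2,1) + C_2e^(-t)(3,-2).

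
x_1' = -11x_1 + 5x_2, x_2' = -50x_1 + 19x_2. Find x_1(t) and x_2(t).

x_1(t) = c_1e^(4t)sin(5t) - c_2e^(4t)cos(5t), x_2(t) = 3c_1e^(4t)sin(5t) + c_1e^(4t)cos(5t) + c_2e^(4t)sin(5t) - 3c_2e^(4t)cos(5t)

Coefficient matrix A = [[-11, 5], [-50, 19]].
Characteristic polynomial det(A - λI) = λ^2 - 8λ + 41 = 0.
Eigenvalues λ = 4 ± 5i (complex conjugate pair).
For λ=4+5i: an eigenvector is (0,1) - i(1,3) = (0 - i, 1 - 3i).
A real fundamental pair from Re and Im of e^((4+5i)t)v: X_1 = e^(4t)(cos(5t)·(0,1) + sin(5t)·(1,3)), X_2 = e^(4t)(sin(5t)·(0,1) - cos(5t)·(1,3)).
General solution: c_1X_1 + c_2X_2.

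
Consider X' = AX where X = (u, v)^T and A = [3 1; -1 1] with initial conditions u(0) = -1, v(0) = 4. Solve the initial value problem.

Coefficient matrix A = [[3, 1], [-1, 1]].
Characteristic polynomial det(A - λI) = λ^2 - 4λ + 4 = 0.
Single eigenvalue λ = 2 with algebraic multiplicity 2.
Eigenvector v = (-1,1); generalized eigenvector w with (A-λI)w=v is (1,-2).
General solution: e^(2t)[c_1·v + c_2·(t·v + w)].
Applying u(0)=-1, v(0)=4 gives c_1=-2, c_2=-3.

u(t) = 3te^(2t) - e^(2t), v(t) = -3te^(2t) + 4e^(2t)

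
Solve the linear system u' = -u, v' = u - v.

u(t) = -C_2e^(-t), v(t) = -C_1e^(-t) - C_2te^(-t) + C_2e^(-t)

Coefficient matrix A = [[-1, 0], [1, -1]].
Characteristic polynomial det(A - λI) = λ^2 + 2λ + 1 = 0.
Single eigenvalue λ = -1 with algebraic multiplicity 2.
Eigenvector v = (0,-1); generalized eigenvector w with (A-λI)w=v is (-1,1).
General solution: e^(-t)[C_1·v + C_2·(t·v + w)].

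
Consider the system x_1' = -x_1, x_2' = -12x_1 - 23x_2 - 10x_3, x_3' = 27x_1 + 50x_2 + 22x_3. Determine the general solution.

x_1(t) = C_1e^(-t), x_2(t) = -C_1e^(-t) + C_2e^(-3t) - 2C_3e^(2t), x_3(t) = C_1e^(-t) - 2C_2e^(-3t) + 5C_3e^(2t)

Coefficient matrix A = [[-1, 0, 0], [-12, -23, -10], [27, 50, 22]].
det(A - λI) = 0 gives eigenvalues λ = -1, -3, 2.
For λ=-1: eigenvector (1,-1,1).
For λ=-3: eigenvector (0,1,-2).
For λ=2: eigenvector (0,-2,5).
General solution: C_1e^(-t)(1,-1,1) + C_2e^(-3t)(0,1,-2) + C_3e^(2t)(0,-2,5).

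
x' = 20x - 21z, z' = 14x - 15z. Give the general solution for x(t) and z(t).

x(t) = -3c_1e^(6t) - c_2e^(-t), z(t) = -2c_1e^(6t) - c_2e^(-t)

Coefficient matrix A = [[20, -21], [14, -15]].
Characteristic polynomial det(A - λI) = λ^2 - 5λ - 6 = 0.
Eigenvalues λ = 6, -1.
For λ=6: (A-λI) row 1 is [14, -21], so an eigenvector is (-3, -2).
For λ=-1: (A-λI) row 1 is [21, -21], so an eigenvector is (-1, -1).
General solution: c_1e^(6t)(-3,-2) + c_2e^(-t)(-1,-1).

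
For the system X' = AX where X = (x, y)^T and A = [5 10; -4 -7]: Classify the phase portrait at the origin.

A = [[5,10],[-4,-7]]; det(A-λI) = λ^2 + 2λ + 5.
λ = -1 ± 2i: negative real part.

stable spiral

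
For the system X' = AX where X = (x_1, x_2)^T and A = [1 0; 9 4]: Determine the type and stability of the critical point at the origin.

unstable node

A = [[1,0],[9,4]]; det(A-λI) = λ^2 - 5λ + 4.
λ = 1, 4: both positive.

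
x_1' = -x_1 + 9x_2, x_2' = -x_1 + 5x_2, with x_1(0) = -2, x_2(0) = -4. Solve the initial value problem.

Coefficient matrix A = [[-1, 9], [-1, 5]].
Characteristic polynomial det(A - λI) = λ^2 - 4λ + 4 = 0.
Single eigenvalue λ = 2 with algebraic multiplicity 2.
Eigenvector v = (-3,-1); generalized eigenvector w with (A-λI)w=v is (-2,-1).
General solution: e^(2t)[C_1·v + C_2·(t·v + w)].
Applying x_1(0)=-2, x_2(0)=-4 gives C_1=-6, C_2=10.

x_1(t) = -30te^(2t) - 2e^(2t), x_2(t) = -10te^(2t) - 4e^(2t)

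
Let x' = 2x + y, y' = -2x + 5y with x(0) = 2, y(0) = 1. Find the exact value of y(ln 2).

-8

A = [[2,1],[-2,5]]; eigenvalues λ = 4, 3.
Eigenvectors: (-1,-2) for λ=4, (1,1) for λ=3.
From the initial condition, c_1 = 1, c_2 = 3.
y(ln 2) = (1)(2^4)(-2) + (3)(2^3)(1) = -8.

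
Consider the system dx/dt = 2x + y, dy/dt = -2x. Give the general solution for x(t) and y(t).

Coefficient matrix A = [[2, 1], [-2, 0]].
Characteristic polynomial det(A - λI) = λ^2 - 2λ + 2 = 0.
Eigenvalues λ = 1 ± i (complex conjugate pair).
For λ=1+i: an eigenvector is (0,-1) - i(-1,1) = (0 + i, -1 - i).
A real fundamental pair from Re and Im of e^((1+i)t)v: X_1 = e^(t)(cos(t)·(0,-1) + sin(t)·(-1,1)), X_2 = e^(t)(sin(t)·(0,-1) - cos(t)·(-1,1)).
General solution: K_1X_1 + K_2X_2.

x(t) = -K_1e^(t)sin(t) + K_2e^(t)cos(t), y(t) = K_1e^(t)sin(t) - K_1e^(t)cos(t) - K_2e^(t)sin(t) - K_2e^(t)cos(t)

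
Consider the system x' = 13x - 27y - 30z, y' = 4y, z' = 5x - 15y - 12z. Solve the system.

x(t) = 3C_1e^(3t) + 3C_2e^(4t) + 2C_3e^(-2t), y(t) = C_2e^(4t), z(t) = C_1e^(3t) + C_3e^(-2t)

Coefficient matrix A = [[13, -27, -30], [0, 4, 0], [5, -15, -12]].
det(A - λI) = 0 gives eigenvalues λ = 3, 4, -2.
For λ=3: eigenvector (3,0,1).
For λ=4: eigenvector (3,1,0).
For λ=-2: eigenvector (2,0,1).
General solution: C_1e^(3t)(3,0,1) + C_2e^(4t)(3,1,0) + C_3e^(-2t)(2,0,1).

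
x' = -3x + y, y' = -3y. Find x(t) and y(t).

x(t) = C_1e^(-3t) + C_2te^(-3t) - 3C_2e^(-3t), y(t) = C_2e^(-3t)

Coefficient matrix A = [[-3, 1], [0, -3]].
Characteristic polynomial det(A - λI) = λ^2 + 6λ + 9 = 0.
Single eigenvalue λ = -3 with algebraic multiplicity 2.
Eigenvector v = (1,0); generalized eigenvector w with (A-λI)w=v is (-3,1).
General solution: e^(-3t)[C_1·v + C_2·(t·v + w)].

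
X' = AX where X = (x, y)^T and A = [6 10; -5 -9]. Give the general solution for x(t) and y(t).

x(t) = -2c_1e^(t) + c_2e^(-4t), y(t) = c_1e^(t) - c_2e^(-4t)

Coefficient matrix A = [[6, 10], [-5, -9]].
Characteristic polynomial det(A - λI) = λ^2 + 3λ - 4 = 0.
Eigenvalues λ = 1, -4.
For λ=1: (A-λI) row 1 is [5, 10], so an eigenvector is (-2, 1).
For λ=-4: (A-λI) row 1 is [10, 10], so an eigenvector is (1, -1).
General solution: c_1e^(t)(-2,1) + c_2e^(-4t)(1,-1).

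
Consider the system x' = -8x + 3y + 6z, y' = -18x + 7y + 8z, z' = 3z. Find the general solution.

x(t) = K_1e^(t) + K_2e^(-2t), y(t) = 3K_1e^(t) + 2K_2e^(-2t) - 2K_3e^(3t), z(t) = K_3e^(3t)

Coefficient matrix A = [[-8, 3, 6], [-18, 7, 8], [0, 0, 3]].
det(A - λI) = 0 gives eigenvalues λ = 1, -2, 3.
For λ=1: eigenvector (1,3,0).
For λ=-2: eigenvector (1,2,0).
For λ=3: eigenvector (0,-2,1).
General solution: K_1e^(t)(1,3,0) + K_2e^(-2t)(1,2,0) + K_3e^(3t)(0,-2,1).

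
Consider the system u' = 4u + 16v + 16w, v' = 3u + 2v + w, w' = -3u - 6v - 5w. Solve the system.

Coefficient matrix A = [[4, 16, 16], [3, 2, 1], [-3, -6, -5]].
det(A - λI) = 0 gives eigenvalues λ = 1, -4, 4.
For λ=1: eigenvector (0,-1,1).
For λ=-4: eigenvector (-2,1,0).
For λ=4: eigenvector (1,1,-1).
General solution: K_1e^(t)(0,-1,1) + K_2e^(-4t)(-2,1,0) + K_3e^(4t)(1,1,-1).

u(t) = -2K_2e^(-4t) + K_3e^(4t), v(t) = -K_1e^(t) + K_2e^(-4t) + K_3e^(4t), w(t) = K_1e^(t) - K_3e^(4t)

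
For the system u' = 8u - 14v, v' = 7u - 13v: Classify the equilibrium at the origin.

saddle

A = [[8,-14],[7,-13]]; det(A-λI) = λ^2 + 5λ - 6.
λ = 1, -6: opposite signs.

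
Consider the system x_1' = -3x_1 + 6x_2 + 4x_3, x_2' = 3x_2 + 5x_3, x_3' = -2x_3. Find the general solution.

x_1(t) = C_1e^(-3t) + C_2e^(3t) - 2C_3e^(-2t), x_2(t) = C_2e^(3t) - C_3e^(-2t), x_3(t) = C_3e^(-2t)

Coefficient matrix A = [[-3, 6, 4], [0, 3, 5], [0, 0, -2]].
det(A - λI) = 0 gives eigenvalues λ = -3, 3, -2.
For λ=-3: eigenvector (1,0,0).
For λ=3: eigenvector (1,1,0).
For λ=-2: eigenvector (-2,-1,1).
General solution: C_1e^(-3t)(1,0,0) + C_2e^(3t)(1,1,0) + C_3e^(-2t)(-2,-1,1).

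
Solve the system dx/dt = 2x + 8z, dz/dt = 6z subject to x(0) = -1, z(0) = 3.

x(t) = 6e^(6t) - 7e^(2t), z(t) = 3e^(6t)

Coefficient matrix A = [[2, 8], [0, 6]].
Characteristic polynomial det(A - λI) = λ^2 - 8λ + 12 = 0.
Eigenvalues λ = 6, 2.
For λ=6: (A-λI) row 1 is [-4, 8], so an eigenvector is (-2, -1).
For λ=2: (A-λI) row 1 is [0, 8], so an eigenvector is (1, 0).
General solution: K_1e^(6t)(-2,-1) + K_2e^(2t)(1,0).
Applying x(0)=-1, z(0)=3 gives K_1=-3, K_2=-7.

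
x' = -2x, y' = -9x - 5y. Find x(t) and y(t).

x(t) = -c_2e^(-2t), y(t) = c_1e^(-5t) + 3c_2e^(-2t)

Coefficient matrix A = [[-2, 0], [-9, -5]].
Characteristic polynomial det(A - λI) = λ^2 + 7λ + 10 = 0.
Eigenvalues λ = -5, -2.
For λ=-5: (A-λI) row 1 is [3, 0], so an eigenvector is (0, 1).
For λ=-2: (A-λI) row 2 is [-9, -3], so an eigenvector is (-1, 3).
General solution: c_1e^(-5t)(0,1) + c_2e^(-2t)(-1,3).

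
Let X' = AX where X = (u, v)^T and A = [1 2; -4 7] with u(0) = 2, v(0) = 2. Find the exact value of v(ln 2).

16

A = [[1,2],[-4,7]]; eigenvalues λ = 5, 3.
Eigenvectors: (-1,-2) for λ=5, (-1,-1) for λ=3.
From the initial condition, c_1 = 0, c_2 = -2.
v(ln 2) = (0)(2^5)(-2) + (-2)(2^3)(-1) = 16.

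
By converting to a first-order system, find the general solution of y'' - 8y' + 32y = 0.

Let x_1 = y, x_2 = y'. Then x_1' = x_2 and x_2' = -32x_1 + 8x_2.
A = [[0,1],[-32,8]]; det(A-λI) = λ^2 - 8λ + 32.
Eigenvalues λ = 4 ± 4i.

y(t) = K_1e^(4t)cos(4t) + K_2e^(4t)sin(4t)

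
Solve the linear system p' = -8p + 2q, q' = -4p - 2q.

p(t) = c_1e^(-6t) - c_2e^(-4t), q(t) = c_1e^(-6t) - 2c_2e^(-4t)

Coefficient matrix A = [[-8, 2], [-4, -2]].
Characteristic polynomial det(A - λI) = λ^2 + 10λ + 24 = 0.
Eigenvalues λ = -6, -4.
For λ=-6: (A-λI) row 1 is [-2, 2], so an eigenvector is (1, 1).
For λ=-4: (A-λI) row 1 is [-4, 2], so an eigenvector is (-1, -2).
General solution: c_1e^(-6t)(1,1) + c_2e^(-4t)(-1,-2).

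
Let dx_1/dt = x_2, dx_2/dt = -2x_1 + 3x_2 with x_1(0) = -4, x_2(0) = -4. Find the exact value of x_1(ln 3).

A = [[0,1],[-2,3]]; eigenvalues λ = 2, 1.
Eigenvectors: (1,2) for λ=2, (-1,-1) for λ=1.
From the initial condition, c_1 = 0, c_2 = 4.
x_1(ln 3) = (0)(3^2)(1) + (4)(3^1)(-1) = -12.

-12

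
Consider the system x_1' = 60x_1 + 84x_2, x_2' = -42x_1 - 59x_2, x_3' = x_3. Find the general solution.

Coefficient matrix A = [[60, 84, 0], [-42, -59, 0], [0, 0, 1]].
det(A - λI) = 0 gives eigenvalues λ = 4, -3, 1.
For λ=4: eigenvector (3,-2,0).
For λ=-3: eigenvector (-4,3,0).
For λ=1: eigenvector (0,0,1).
General solution: c_1e^(4t)(3,-2,0) + c_2e^(-3t)(-4,3,0) + c_3e^(t)(0,0,1).

x_1(t) = 3c_1e^(4t) - 4c_2e^(-3t), x_2(t) = -2c_1e^(4t) + 3c_2e^(-3t), x_3(t) = c_3e^(t)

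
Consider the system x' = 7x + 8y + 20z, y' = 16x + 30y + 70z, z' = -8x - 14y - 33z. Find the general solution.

x(t) = -C_1e^(-t) - C_3e^(3t), y(t) = -4C_1e^(-t) + 5C_2e^(2t) - 2C_3e^(3t), z(t) = 2C_1e^(-t) - 2C_2e^(2t) + C_3e^(3t)

Coefficient matrix A = [[7, 8, 20], [16, 30, 70], [-8, -14, -33]].
det(A - λI) = 0 gives eigenvalues λ = -1, 2, 3.
For λ=-1: eigenvector (-1,-4,2).
For λ=2: eigenvector (0,5,-2).
For λ=3: eigenvector (-1,-2,1).
General solution: C_1e^(-t)(-1,-4,2) + C_2e^(2t)(0,5,-2) + C_3e^(3t)(-1,-2,1).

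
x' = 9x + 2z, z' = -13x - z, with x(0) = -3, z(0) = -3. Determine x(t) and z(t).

x(t) = -21e^(4t)sin(t) - 3e^(4t)cos(t), z(t) = 54e^(4t)sin(t) - 3e^(4t)cos(t)

Coefficient matrix A = [[9, 2], [-13, -1]].
Characteristic polynomial det(A - λI) = λ^2 - 8λ + 17 = 0.
Eigenvalues λ = 4 ± i (complex conjugate pair).
For λ=4+i: an eigenvector is (1,-2) - i(1,-3) = (1 - i, -2 + 3i).
A real fundamental pair from Re and Im of e^((4+i)t)v: X_1 = e^(4t)(cos(t)·(1,-2) + sin(t)·(1,-3)), X_2 = e^(4t)(sin(t)·(1,-2) - cos(t)·(1,-3)).
General solution: C_1X_1 + C_2X_2.
Applying x(0)=-3, z(0)=-3 gives C_1=-12, C_2=-9.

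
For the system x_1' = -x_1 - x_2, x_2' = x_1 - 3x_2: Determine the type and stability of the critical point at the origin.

stable improper node

A = [[-1,-1],[1,-3]]; det(A-λI) = λ^2 + 4λ + 4.
repeated λ = -2 with a single eigenvector.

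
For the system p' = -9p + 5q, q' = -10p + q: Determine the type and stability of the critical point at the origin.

stable spiral

A = [[-9,5],[-10,1]]; det(A-λI) = λ^2 + 8λ + 41.
λ = -4 ± 5i: negative real part.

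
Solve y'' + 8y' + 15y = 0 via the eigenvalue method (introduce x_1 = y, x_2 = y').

Let x_1 = y, x_2 = y'. Then x_1' = x_2 and x_2' = -15x_1 - 8x_2.
A = [[0,1],[-15,-8]]; det(A-λI) = λ^2 + 8λ + 15.
Eigenvalues λ = -3, -5 with eigenvectors (1,-3), (1,-5).

y(t) = K_1e^(-3t) + K_2e^(-5t)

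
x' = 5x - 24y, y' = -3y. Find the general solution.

Coefficient matrix A = [[5, -24], [0, -3]].
Characteristic polynomial det(A - λI) = λ^2 - 2λ - 15 = 0.
Eigenvalues λ = 5, -3.
For λ=5: (A-λI) row 1 is [0, -24], so an eigenvector is (1, 0).
For λ=-3: (A-λI) row 1 is [8, -24], so an eigenvector is (3, 1).
General solution: K_1e^(5t)(1,0) + K_2e^(-3t)(3,1).

x(t) = K_1e^(5t) + 3K_2e^(-3t), y(t) = K_2e^(-3t)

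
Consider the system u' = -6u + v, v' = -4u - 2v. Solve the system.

u(t) = K_1e^(-4t) + K_2te^(-4t) - K_2e^(-4t), v(t) = 2K_1e^(-4t) + 2K_2te^(-4t) - K_2e^(-4t)

Coefficient matrix A = [[-6, 1], [-4, -2]].
Characteristic polynomial det(A - λI) = λ^2 + 8λ + 16 = 0.
Single eigenvalue λ = -4 with algebraic multiplicity 2.
Eigenvector v = (1,2); generalized eigenvector w with (A-λI)w=v is (-1,-1).
General solution: e^(-4t)[K_1·v + K_2·(t·v + w)].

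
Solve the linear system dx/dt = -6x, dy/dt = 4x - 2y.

Coefficient matrix A = [[-6, 0], [4, -2]].
Characteristic polynomial det(A - λI) = λ^2 + 8λ + 12 = 0.
Eigenvalues λ = -2, -6.
For λ=-2: (A-λI) row 1 is [-4, 0], so an eigenvector is (0, -1).
For λ=-6: (A-λI) row 2 is [4, 4], so an eigenvector is (-1, 1).
General solution: K_1e^(-2t)(0,-1) + K_2e^(-6t)(-1,1).

x(t) = -K_2e^(-6t), y(t) = -K_1e^(-2t) + K_2e^(-6t)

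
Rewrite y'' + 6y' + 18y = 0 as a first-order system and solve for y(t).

y(t) = C_1e^(-3t)cos(3t) + C_2e^(-3t)sin(3t)

Let x_1 = y, x_2 = y'. Then x_1' = x_2 and x_2' = -18x_1 - 6x_2.
A = [[0,1],[-18,-6]]; det(A-λI) = λ^2 + 6λ + 18.
Eigenvalues λ = -3 ± 3i.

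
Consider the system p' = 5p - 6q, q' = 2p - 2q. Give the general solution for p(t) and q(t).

p(t) = 2C_1e^(2t) + 3C_2e^(t), q(t) = C_1e^(2t) + 2C_2e^(t)

Coefficient matrix A = [[5, -6], [2, -2]].
Characteristic polynomial det(A - λI) = λ^2 - 3λ + 2 = 0.
Eigenvalues λ = 2, 1.
For λ=2: (A-λI) row 1 is [3, -6], so an eigenvector is (2, 1).
For λ=1: (A-λI) row 1 is [4, -6], so an eigenvector is (3, 2).
General solution: C_1e^(2t)(2,1) + C_2e^(t)(3,2).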